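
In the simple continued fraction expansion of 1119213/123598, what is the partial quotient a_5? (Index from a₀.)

16

1119213 = 9·123598 + 6831   →  a_0 = 9
123598 = 18·6831 + 640   →  a_1 = 18
6831 = 10·640 + 431   →  a_2 = 10
640 = 1·431 + 209   →  a_3 = 1
431 = 2·209 + 13   →  a_4 = 2
209 = 16·13 + 1   →  a_5 = 16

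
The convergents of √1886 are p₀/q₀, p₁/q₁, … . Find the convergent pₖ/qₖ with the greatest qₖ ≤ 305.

12985/299

√1886 = [43; 2, 2, 1, 42, 1, 2, 2, 86, …] (period length 8).
Convergents:
  p_0/q_0 = 43/1
  p_1/q_1 = 87/2
  p_2/q_2 = 217/5
  p_3/q_3 = 304/7
  p_4/q_4 = 12985/299
  p_5/q_5 = 13289/306
q_4 = 299 ≤ 305 < 306 = q_5, so the answer is 12985/299.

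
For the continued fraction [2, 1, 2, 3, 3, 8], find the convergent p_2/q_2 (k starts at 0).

8/3

Using pₖ = aₖpₖ₋₁ + pₖ₋₂, qₖ = aₖqₖ₋₁ + qₖ₋₂ (with p₋₁=1, p₋₂=0, q₋₁=0, q₋₂=1):
  k=0: a=2, p=2, q=1
  k=1: a=1, p=3, q=1
  k=2: a=2, p=8, q=3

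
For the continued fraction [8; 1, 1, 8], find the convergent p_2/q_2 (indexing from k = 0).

17/2

Using pₖ = aₖpₖ₋₁ + pₖ₋₂, qₖ = aₖqₖ₋₁ + qₖ₋₂ (with p₋₁=1, p₋₂=0, q₋₁=0, q₋₂=1):
  k=0: a=8, p=8, q=1
  k=1: a=1, p=9, q=1
  k=2: a=1, p=17, q=2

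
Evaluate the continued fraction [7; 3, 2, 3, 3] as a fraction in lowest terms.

Using pₖ = aₖpₖ₋₁ + pₖ₋₂ and qₖ = aₖqₖ₋₁ + qₖ₋₂:
  k=0: a=7, p=7, q=1
  k=1: a=3, p=22, q=3
  k=2: a=2, p=51, q=7
  k=3: a=3, p=175, q=24
  k=4: a=3, p=576, q=79

576/79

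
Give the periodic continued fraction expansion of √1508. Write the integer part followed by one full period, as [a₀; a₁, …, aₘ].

a₀ = ⌊√1508⌋ = 38.
With m₀=0, d₀=1 and mₖ₊₁ = dₖaₖ − mₖ, dₖ₊₁ = (n − mₖ₊₁²)/dₖ, aₖ₊₁ = ⌊(a₀+mₖ₊₁)/dₖ₊₁⌋:
  k=1: m=38, d=64, a=1
  k=2: m=26, d=13, a=4
  k=3: m=26, d=64, a=1
  k=4: m=38, d=1, a=76
d=1 and a=2a₀=76 at k=4, so the next step gives (m, d) = (38, 64) again — its k=1 value — and the period has length 4.

[38; 1, 4, 1, 76]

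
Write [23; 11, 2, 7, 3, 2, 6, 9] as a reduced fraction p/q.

Fold from the inside: start with 9/1.
  6 + 1/9 = 55/9
  2 + 9/55 = 119/55
  3 + 55/119 = 412/119
  7 + 119/412 = 3003/412
  2 + 412/3003 = 6418/3003
  11 + 3003/6418 = 73601/6418
  23 + 6418/73601 = 1699241/73601

1699241/73601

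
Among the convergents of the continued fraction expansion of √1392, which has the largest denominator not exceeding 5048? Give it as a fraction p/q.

116443/3121

√1392 = [37; 3, 4, 3, 74, …] (period length 4).
Convergents:
  p_0/q_0 = 37/1
  p_1/q_1 = 112/3
  p_2/q_2 = 485/13
  p_3/q_3 = 1567/42
  p_4/q_4 = 116443/3121
  p_5/q_5 = 350896/9405
q_4 = 3121 ≤ 5048 < 9405 = q_5, so the answer is 116443/3121.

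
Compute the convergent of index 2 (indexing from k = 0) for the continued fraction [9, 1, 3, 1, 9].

Using pₖ = aₖpₖ₋₁ + pₖ₋₂, qₖ = aₖqₖ₋₁ + qₖ₋₂ (with p₋₁=1, p₋₂=0, q₋₁=0, q₋₂=1):
  k=0: a=9, p=9, q=1
  k=1: a=1, p=10, q=1
  k=2: a=3, p=39, q=4

39/4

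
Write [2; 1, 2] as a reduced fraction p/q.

Fold from the inside: start with 2/1.
  1 + 1/2 = 3/2
  2 + 2/3 = 8/3

8/3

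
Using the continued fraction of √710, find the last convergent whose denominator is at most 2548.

67334/2527

√710 = [26; 1, 1, 1, 4, 1, 1, 1, 52, …] (period length 8).
Convergents:
  p_0/q_0 = 26/1
  p_1/q_1 = 27/1
  p_2/q_2 = 53/2
  p_3/q_3 = 80/3
  p_4/q_4 = 373/14
  p_5/q_5 = 453/17
  p_6/q_6 = 826/31
  p_7/q_7 = 1279/48
  p_8/q_8 = 67334/2527
  p_9/q_9 = 68613/2575
q_8 = 2527 ≤ 2548 < 2575 = q_9, so the answer is 67334/2527.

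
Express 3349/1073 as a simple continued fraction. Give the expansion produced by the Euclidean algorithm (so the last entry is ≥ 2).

3349 = 3·1073 + 130
1073 = 8·130 + 33
130 = 3·33 + 31
33 = 1·31 + 2
31 = 15·2 + 1
2 = 2·1 + 0  (stop)
So 3349/1073 = [3; 8, 3, 1, 15, 2].

[3; 8, 3, 1, 15, 2]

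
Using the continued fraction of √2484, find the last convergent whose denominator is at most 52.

√2484 = [49; 1, 5, 4, 5, 1, 98, …] (period length 6).
Convergents:
  p_0/q_0 = 49/1
  p_1/q_1 = 50/1
  p_2/q_2 = 299/6
  p_3/q_3 = 1246/25
  p_4/q_4 = 6529/131
q_3 = 25 ≤ 52 < 131 = q_4, so the answer is 1246/25.

1246/25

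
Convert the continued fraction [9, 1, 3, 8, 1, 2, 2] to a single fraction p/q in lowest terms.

2449/251

Using pₖ = aₖpₖ₋₁ + pₖ₋₂ and qₖ = aₖqₖ₋₁ + qₖ₋₂:
  k=0: a=9, p=9, q=1
  k=1: a=1, p=10, q=1
  k=2: a=3, p=39, q=4
  k=3: a=8, p=322, q=33
  k=4: a=1, p=361, q=37
  k=5: a=2, p=1044, q=107
  k=6: a=2, p=2449, q=251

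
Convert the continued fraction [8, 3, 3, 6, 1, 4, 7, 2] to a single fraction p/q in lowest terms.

Fold from the inside: start with 2/1.
  7 + 1/2 = 15/2
  4 + 2/15 = 62/15
  1 + 15/62 = 77/62
  6 + 62/77 = 524/77
  3 + 77/524 = 1649/524
  3 + 524/1649 = 5471/1649
  8 + 1649/5471 = 45417/5471

45417/5471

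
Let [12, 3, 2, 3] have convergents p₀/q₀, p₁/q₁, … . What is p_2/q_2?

86/7

Using pₖ = aₖpₖ₋₁ + pₖ₋₂, qₖ = aₖqₖ₋₁ + qₖ₋₂ (with p₋₁=1, p₋₂=0, q₋₁=0, q₋₂=1):
  k=0: a=12, p=12, q=1
  k=1: a=3, p=37, q=3
  k=2: a=2, p=86, q=7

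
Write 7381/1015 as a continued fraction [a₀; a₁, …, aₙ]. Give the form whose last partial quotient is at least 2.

7381 = 7·1015 + 276
1015 = 3·276 + 187
276 = 1·187 + 89
187 = 2·89 + 9
89 = 9·9 + 8
9 = 1·8 + 1
8 = 8·1 + 0  (stop)
So 7381/1015 = [7; 3, 1, 2, 9, 1, 8].

[7; 3, 1, 2, 9, 1, 8]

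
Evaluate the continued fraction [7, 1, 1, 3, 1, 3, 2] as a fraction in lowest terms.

582/77

Fold from the inside: start with 2/1.
  3 + 1/2 = 7/2
  1 + 2/7 = 9/7
  3 + 7/9 = 34/9
  1 + 9/34 = 43/34
  1 + 34/43 = 77/43
  7 + 43/77 = 582/77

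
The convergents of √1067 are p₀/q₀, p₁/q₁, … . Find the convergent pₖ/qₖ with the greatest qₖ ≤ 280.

6435/197

√1067 = [32; 1, 1, 1, 64, …] (period length 4).
Convergents:
  p_0/q_0 = 32/1
  p_1/q_1 = 33/1
  p_2/q_2 = 65/2
  p_3/q_3 = 98/3
  p_4/q_4 = 6337/194
  p_5/q_5 = 6435/197
  p_6/q_6 = 12772/391
q_5 = 197 ≤ 280 < 391 = q_6, so the answer is 6435/197.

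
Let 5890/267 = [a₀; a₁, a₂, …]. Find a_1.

5890 = 22·267 + 16   →  a_0 = 22
267 = 16·16 + 11   →  a_1 = 16

16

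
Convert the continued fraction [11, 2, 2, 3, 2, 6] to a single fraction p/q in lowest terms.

2864/251

Fold from the inside: start with 6/1.
  2 + 1/6 = 13/6
  3 + 6/13 = 45/13
  2 + 13/45 = 103/45
  2 + 45/103 = 251/103
  11 + 103/251 = 2864/251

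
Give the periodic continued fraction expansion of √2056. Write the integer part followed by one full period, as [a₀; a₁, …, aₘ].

a₀ = ⌊√2056⌋ = 45.
With m₀=0, d₀=1 and mₖ₊₁ = dₖaₖ − mₖ, dₖ₊₁ = (n − mₖ₊₁²)/dₖ, aₖ₊₁ = ⌊(a₀+mₖ₊₁)/dₖ₊₁⌋:
  k=1: m=45, d=31, a=2
  k=2: m=17, d=57, a=1
  k=3: m=40, d=8, a=10
  k=4: m=40, d=57, a=1
  k=5: m=17, d=31, a=2
  k=6: m=45, d=1, a=90
d=1 and a=2a₀=90 at k=6, so the next step gives (m, d) = (45, 31) again — its k=1 value — and the period has length 6.

[45; 2, 1, 10, 1, 2, 90]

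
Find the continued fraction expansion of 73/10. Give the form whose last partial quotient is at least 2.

73 = 7*10 + 3
10 = 3*3 + 1
3 = 3*1 + 0  (stop)
So 73/10 = [7; 3, 3].

[7; 3, 3]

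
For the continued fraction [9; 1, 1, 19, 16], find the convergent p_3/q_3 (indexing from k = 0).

Using pₖ = aₖpₖ₋₁ + pₖ₋₂, qₖ = aₖqₖ₋₁ + qₖ₋₂ (with p₋₁=1, p₋₂=0, q₋₁=0, q₋₂=1):
  k=0: a=9, p=9, q=1
  k=1: a=1, p=10, q=1
  k=2: a=1, p=19, q=2
  k=3: a=19, p=371, q=39

371/39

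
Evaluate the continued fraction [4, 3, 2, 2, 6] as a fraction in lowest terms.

468/109

Fold from the inside: start with 6/1.
  2 + 1/6 = 13/6
  2 + 6/13 = 32/13
  3 + 13/32 = 109/32
  4 + 32/109 = 468/109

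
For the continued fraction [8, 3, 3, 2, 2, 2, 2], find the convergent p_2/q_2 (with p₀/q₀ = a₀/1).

83/10

Using pₖ = aₖpₖ₋₁ + pₖ₋₂, qₖ = aₖqₖ₋₁ + qₖ₋₂ (with p₋₁=1, p₋₂=0, q₋₁=0, q₋₂=1):
  k=0: a=8, p=8, q=1
  k=1: a=3, p=25, q=3
  k=2: a=3, p=83, q=10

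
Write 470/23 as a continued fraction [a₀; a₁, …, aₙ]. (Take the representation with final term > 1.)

470 = 20*23 + 10
23 = 2*10 + 3
10 = 3*3 + 1
3 = 3*1 + 0  (stop)
So 470/23 = [20; 2, 3, 3].

[20; 2, 3, 3]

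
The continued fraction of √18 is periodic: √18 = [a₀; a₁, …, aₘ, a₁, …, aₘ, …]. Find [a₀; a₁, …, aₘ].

[4; 4, 8]

a₀ = ⌊√18⌋ = 4.
With m₀=0, d₀=1 and mₖ₊₁ = dₖaₖ − mₖ, dₖ₊₁ = (n − mₖ₊₁²)/dₖ, aₖ₊₁ = ⌊(a₀+mₖ₊₁)/dₖ₊₁⌋:
  k=1: m=4, d=2, a=4
  k=2: m=4, d=1, a=8
d=1 and a=2a₀=8 at k=2, so the next step gives (m, d) = (4, 2) again — its k=1 value — and the period has length 2.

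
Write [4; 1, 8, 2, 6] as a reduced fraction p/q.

Fold from the inside: start with 6/1.
  2 + 1/6 = 13/6
  8 + 6/13 = 110/13
  1 + 13/110 = 123/110
  4 + 110/123 = 602/123

602/123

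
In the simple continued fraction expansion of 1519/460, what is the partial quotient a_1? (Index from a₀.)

3

1519 = 3·460 + 139   →  a_0 = 3
460 = 3·139 + 43   →  a_1 = 3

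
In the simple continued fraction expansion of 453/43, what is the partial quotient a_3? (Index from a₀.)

453 = 10·43 + 23   →  a_0 = 10
43 = 1·23 + 20   →  a_1 = 1
23 = 1·20 + 3   →  a_2 = 1
20 = 6·3 + 2   →  a_3 = 6

6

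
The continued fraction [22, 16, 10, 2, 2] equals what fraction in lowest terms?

18466/837

Using pₖ = aₖpₖ₋₁ + pₖ₋₂ and qₖ = aₖqₖ₋₁ + qₖ₋₂:
  k=0: a=22, p=22, q=1
  k=1: a=16, p=353, q=16
  k=2: a=10, p=3552, q=161
  k=3: a=2, p=7457, q=338
  k=4: a=2, p=18466, q=837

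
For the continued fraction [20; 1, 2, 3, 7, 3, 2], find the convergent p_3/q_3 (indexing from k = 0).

Using pₖ = aₖpₖ₋₁ + pₖ₋₂, qₖ = aₖqₖ₋₁ + qₖ₋₂ (with p₋₁=1, p₋₂=0, q₋₁=0, q₋₂=1):
  k=0: a=20, p=20, q=1
  k=1: a=1, p=21, q=1
  k=2: a=2, p=62, q=3
  k=3: a=3, p=207, q=10

207/10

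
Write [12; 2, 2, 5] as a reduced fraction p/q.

335/27

Fold from the inside: start with 5/1.
  2 + 1/5 = 11/5
  2 + 5/11 = 27/11
  12 + 11/27 = 335/27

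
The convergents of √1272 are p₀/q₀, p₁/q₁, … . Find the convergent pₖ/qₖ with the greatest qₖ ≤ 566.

15229/427

√1272 = [35; 1, 1, 1, 70, …] (period length 4).
Convergents:
  p_0/q_0 = 35/1
  p_1/q_1 = 36/1
  p_2/q_2 = 71/2
  p_3/q_3 = 107/3
  p_4/q_4 = 7561/212
  p_5/q_5 = 7668/215
  p_6/q_6 = 15229/427
  p_7/q_7 = 22897/642
q_6 = 427 ≤ 566 < 642 = q_7, so the answer is 15229/427.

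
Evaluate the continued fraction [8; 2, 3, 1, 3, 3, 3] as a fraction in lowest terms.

3098/367

Using pₖ = aₖpₖ₋₁ + pₖ₋₂ and qₖ = aₖqₖ₋₁ + qₖ₋₂:
  k=0: a=8, p=8, q=1
  k=1: a=2, p=17, q=2
  k=2: a=3, p=59, q=7
  k=3: a=1, p=76, q=9
  k=4: a=3, p=287, q=34
  k=5: a=3, p=937, q=111
  k=6: a=3, p=3098, q=367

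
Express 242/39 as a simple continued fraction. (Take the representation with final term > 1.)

[6; 4, 1, 7]

242 = 6×39 + 8
39 = 4×8 + 7
8 = 1×7 + 1
7 = 7×1 + 0  (stop)
So 242/39 = [6; 4, 1, 7].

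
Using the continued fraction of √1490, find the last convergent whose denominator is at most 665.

√1490 = [38; 1, 1, 1, 1, 76, …] (period length 5).
Convergents:
  p_0/q_0 = 38/1
  p_1/q_1 = 39/1
  p_2/q_2 = 77/2
  p_3/q_3 = 116/3
  p_4/q_4 = 193/5
  p_5/q_5 = 14784/383
  p_6/q_6 = 14977/388
  p_7/q_7 = 29761/771
q_6 = 388 ≤ 665 < 771 = q_7, so the answer is 14977/388.

14977/388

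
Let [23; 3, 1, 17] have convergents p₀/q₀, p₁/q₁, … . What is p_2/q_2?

93/4

Using pₖ = aₖpₖ₋₁ + pₖ₋₂, qₖ = aₖqₖ₋₁ + qₖ₋₂ (with p₋₁=1, p₋₂=0, q₋₁=0, q₋₂=1):
  k=0: a=23, p=23, q=1
  k=1: a=3, p=70, q=3
  k=2: a=1, p=93, q=4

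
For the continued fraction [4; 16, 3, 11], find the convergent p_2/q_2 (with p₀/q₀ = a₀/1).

199/49

Using pₖ = aₖpₖ₋₁ + pₖ₋₂, qₖ = aₖqₖ₋₁ + qₖ₋₂ (with p₋₁=1, p₋₂=0, q₋₁=0, q₋₂=1):
  k=0: a=4, p=4, q=1
  k=1: a=16, p=65, q=16
  k=2: a=3, p=199, q=49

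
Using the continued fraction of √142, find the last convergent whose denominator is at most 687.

√142 = [11; 1, 10, 1, 22, …] (period length 4).
Convergents:
  p_0/q_0 = 11/1
  p_1/q_1 = 12/1
  p_2/q_2 = 131/11
  p_3/q_3 = 143/12
  p_4/q_4 = 3277/275
  p_5/q_5 = 3420/287
  p_6/q_6 = 37477/3145
q_5 = 287 ≤ 687 < 3145 = q_6, so the answer is 3420/287.

3420/287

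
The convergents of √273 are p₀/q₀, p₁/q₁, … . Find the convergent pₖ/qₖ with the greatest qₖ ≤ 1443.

23644/1431

√273 = [16; 1, 1, 10, 1, 1, 32, …] (period length 6).
Convergents:
  p_0/q_0 = 16/1
  p_1/q_1 = 17/1
  p_2/q_2 = 33/2
  p_3/q_3 = 347/21
  p_4/q_4 = 380/23
  p_5/q_5 = 727/44
  p_6/q_6 = 23644/1431
  p_7/q_7 = 24371/1475
q_6 = 1431 ≤ 1443 < 1475 = q_7, so the answer is 23644/1431.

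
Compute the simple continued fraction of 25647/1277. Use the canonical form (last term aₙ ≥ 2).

[20; 11, 1, 14, 3, 2]

25647 = 20·1277 + 107
1277 = 11·107 + 100
107 = 1·100 + 7
100 = 14·7 + 2
7 = 3·2 + 1
2 = 2·1 + 0  (stop)
So 25647/1277 = [20; 11, 1, 14, 3, 2].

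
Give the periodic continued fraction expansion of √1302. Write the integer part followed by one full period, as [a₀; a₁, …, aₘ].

a₀ = ⌊√1302⌋ = 36.

[36; 12, 72]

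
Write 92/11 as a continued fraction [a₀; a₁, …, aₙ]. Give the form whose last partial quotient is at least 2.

[8; 2, 1, 3]

92 = 8*11 + 4
11 = 2*4 + 3
4 = 1*3 + 1
3 = 3*1 + 0  (stop)
So 92/11 = [8; 2, 1, 3].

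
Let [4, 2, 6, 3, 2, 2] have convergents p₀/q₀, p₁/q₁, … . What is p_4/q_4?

424/95

Using pₖ = aₖpₖ₋₁ + pₖ₋₂, qₖ = aₖqₖ₋₁ + qₖ₋₂ (with p₋₁=1, p₋₂=0, q₋₁=0, q₋₂=1):
  k=0: a=4, p=4, q=1
  k=1: a=2, p=9, q=2
  k=2: a=6, p=58, q=13
  k=3: a=3, p=183, q=41
  k=4: a=2, p=424, q=95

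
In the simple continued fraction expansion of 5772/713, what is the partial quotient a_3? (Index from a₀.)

16

5772 = 8·713 + 68   →  a_0 = 8
713 = 10·68 + 33   →  a_1 = 10
68 = 2·33 + 2   →  a_2 = 2
33 = 16·2 + 1   →  a_3 = 16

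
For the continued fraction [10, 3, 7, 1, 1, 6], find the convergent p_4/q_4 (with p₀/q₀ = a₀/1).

485/47

Using pₖ = aₖpₖ₋₁ + pₖ₋₂, qₖ = aₖqₖ₋₁ + qₖ₋₂ (with p₋₁=1, p₋₂=0, q₋₁=0, q₋₂=1):
  k=0: a=10, p=10, q=1
  k=1: a=3, p=31, q=3
  k=2: a=7, p=227, q=22
  k=3: a=1, p=258, q=25
  k=4: a=1, p=485, q=47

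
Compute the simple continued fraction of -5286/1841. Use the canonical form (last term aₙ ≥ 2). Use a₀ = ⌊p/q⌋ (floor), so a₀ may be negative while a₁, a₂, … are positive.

[-3; 7, 1, 3, 3, 4, 4]

-5286 = -3×1841 + 237
1841 = 7×237 + 182
237 = 1×182 + 55
182 = 3×55 + 17
55 = 3×17 + 4
17 = 4×4 + 1
4 = 4×1 + 0  (stop)
So -5286/1841 = [-3; 7, 1, 3, 3, 4, 4].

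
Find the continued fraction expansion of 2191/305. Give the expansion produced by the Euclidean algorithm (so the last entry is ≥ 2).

2191 = 7*305 + 56
305 = 5*56 + 25
56 = 2*25 + 6
25 = 4*6 + 1
6 = 6*1 + 0  (stop)
So 2191/305 = [7; 5, 2, 4, 6].

[7; 5, 2, 4, 6]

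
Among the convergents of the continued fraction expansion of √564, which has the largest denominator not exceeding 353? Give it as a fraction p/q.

√564 = [23; 1, 2, 1, 46, …] (period length 4).
Convergents:
  p_0/q_0 = 23/1
  p_1/q_1 = 24/1
  p_2/q_2 = 71/3
  p_3/q_3 = 95/4
  p_4/q_4 = 4441/187
  p_5/q_5 = 4536/191
  p_6/q_6 = 13513/569
q_5 = 191 ≤ 353 < 569 = q_6, so the answer is 4536/191.

4536/191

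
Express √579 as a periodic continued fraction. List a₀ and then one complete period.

a₀ = ⌊√579⌋ = 24.

[24; 16, 48]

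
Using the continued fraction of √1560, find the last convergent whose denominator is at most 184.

√1560 = [39; 2, 78, …] (period length 2).
Convergents:
  p_0/q_0 = 39/1
  p_1/q_1 = 79/2
  p_2/q_2 = 6201/157
  p_3/q_3 = 12481/316
q_2 = 157 ≤ 184 < 316 = q_3, so the answer is 6201/157.

6201/157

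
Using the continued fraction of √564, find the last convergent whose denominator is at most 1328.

√564 = [23; 1, 2, 1, 46, …] (period length 4).
Convergents:
  p_0/q_0 = 23/1
  p_1/q_1 = 24/1
  p_2/q_2 = 71/3
  p_3/q_3 = 95/4
  p_4/q_4 = 4441/187
  p_5/q_5 = 4536/191
  p_6/q_6 = 13513/569
  p_7/q_7 = 18049/760
  p_8/q_8 = 843767/35529
q_7 = 760 ≤ 1328 < 35529 = q_8, so the answer is 18049/760.

18049/760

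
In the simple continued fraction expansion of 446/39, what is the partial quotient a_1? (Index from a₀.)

2

446 = 11·39 + 17   →  a_0 = 11
39 = 2·17 + 5   →  a_1 = 2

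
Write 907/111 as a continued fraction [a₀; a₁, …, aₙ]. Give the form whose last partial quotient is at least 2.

[8; 5, 1, 5, 3]

907 = 8*111 + 19
111 = 5*19 + 16
19 = 1*16 + 3
16 = 5*3 + 1
3 = 3*1 + 0  (stop)
So 907/111 = [8; 5, 1, 5, 3].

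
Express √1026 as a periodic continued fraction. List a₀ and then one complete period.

[32; 32, 64]

a₀ = ⌊√1026⌋ = 32.
With m₀=0, d₀=1 and mₖ₊₁ = dₖaₖ − mₖ, dₖ₊₁ = (n − mₖ₊₁²)/dₖ, aₖ₊₁ = ⌊(a₀+mₖ₊₁)/dₖ₊₁⌋:
  k=1: m=32, d=2, a=32
  k=2: m=32, d=1, a=64
d=1 and a=2a₀=64 at k=2, so the next step gives (m, d) = (32, 2) again — its k=1 value — and the period has length 2.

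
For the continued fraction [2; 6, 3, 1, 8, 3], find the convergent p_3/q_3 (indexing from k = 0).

54/25

Using pₖ = aₖpₖ₋₁ + pₖ₋₂, qₖ = aₖqₖ₋₁ + qₖ₋₂ (with p₋₁=1, p₋₂=0, q₋₁=0, q₋₂=1):
  k=0: a=2, p=2, q=1
  k=1: a=6, p=13, q=6
  k=2: a=3, p=41, q=19
  k=3: a=1, p=54, q=25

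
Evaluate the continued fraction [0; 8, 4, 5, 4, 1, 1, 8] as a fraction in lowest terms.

1685/13882

Using pₖ = aₖpₖ₋₁ + pₖ₋₂ and qₖ = aₖqₖ₋₁ + qₖ₋₂:
  k=0: a=0, p=0, q=1
  k=1: a=8, p=1, q=8
  k=2: a=4, p=4, q=33
  k=3: a=5, p=21, q=173
  k=4: a=4, p=88, q=725
  k=5: a=1, p=109, q=898
  k=6: a=1, p=197, q=1623
  k=7: a=8, p=1685, q=13882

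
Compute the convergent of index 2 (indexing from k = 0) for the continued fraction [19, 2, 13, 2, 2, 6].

Using pₖ = aₖpₖ₋₁ + pₖ₋₂, qₖ = aₖqₖ₋₁ + qₖ₋₂ (with p₋₁=1, p₋₂=0, q₋₁=0, q₋₂=1):
  k=0: a=19, p=19, q=1
  k=1: a=2, p=39, q=2
  k=2: a=13, p=526, q=27

526/27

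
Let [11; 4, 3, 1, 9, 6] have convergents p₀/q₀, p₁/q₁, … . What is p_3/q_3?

191/17

Using pₖ = aₖpₖ₋₁ + pₖ₋₂, qₖ = aₖqₖ₋₁ + qₖ₋₂ (with p₋₁=1, p₋₂=0, q₋₁=0, q₋₂=1):
  k=0: a=11, p=11, q=1
  k=1: a=4, p=45, q=4
  k=2: a=3, p=146, q=13
  k=3: a=1, p=191, q=17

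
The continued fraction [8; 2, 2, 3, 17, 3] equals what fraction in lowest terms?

Fold from the inside: start with 3/1.
  17 + 1/3 = 52/3
  3 + 3/52 = 159/52
  2 + 52/159 = 370/159
  2 + 159/370 = 899/370
  8 + 370/899 = 7562/899

7562/899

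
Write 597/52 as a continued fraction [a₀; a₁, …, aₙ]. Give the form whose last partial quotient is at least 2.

[11; 2, 12, 2]

597 = 11·52 + 25
52 = 2·25 + 2
25 = 12·2 + 1
2 = 2·1 + 0  (stop)
So 597/52 = [11; 2, 12, 2].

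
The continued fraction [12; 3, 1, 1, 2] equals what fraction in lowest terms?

Fold from the inside: start with 2/1.
  1 + 1/2 = 3/2
  1 + 2/3 = 5/3
  3 + 3/5 = 18/5
  12 + 5/18 = 221/18

221/18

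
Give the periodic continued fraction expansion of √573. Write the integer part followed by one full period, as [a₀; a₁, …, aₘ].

a₀ = ⌊√573⌋ = 23.
With m₀=0, d₀=1 and mₖ₊₁ = dₖaₖ − mₖ, dₖ₊₁ = (n − mₖ₊₁²)/dₖ, aₖ₊₁ = ⌊(a₀+mₖ₊₁)/dₖ₊₁⌋:
  k=1: m=23, d=44, a=1
  k=2: m=21, d=3, a=14
  k=3: m=21, d=44, a=1
  k=4: m=23, d=1, a=46
d=1 and a=2a₀=46 at k=4, so the next step gives (m, d) = (23, 44) again — its k=1 value — and the period has length 4.

[23; 1, 14, 1, 46]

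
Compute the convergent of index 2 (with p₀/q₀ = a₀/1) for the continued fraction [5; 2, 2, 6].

27/5

Using pₖ = aₖpₖ₋₁ + pₖ₋₂, qₖ = aₖqₖ₋₁ + qₖ₋₂ (with p₋₁=1, p₋₂=0, q₋₁=0, q₋₂=1):
  k=0: a=5, p=5, q=1
  k=1: a=2, p=11, q=2
  k=2: a=2, p=27, q=5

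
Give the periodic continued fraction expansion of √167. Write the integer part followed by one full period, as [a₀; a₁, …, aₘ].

a₀ = ⌊√167⌋ = 12.
With m₀=0, d₀=1 and mₖ₊₁ = dₖaₖ − mₖ, dₖ₊₁ = (n − mₖ₊₁²)/dₖ, aₖ₊₁ = ⌊(a₀+mₖ₊₁)/dₖ₊₁⌋:
  k=1: m=12, d=23, a=1
  k=2: m=11, d=2, a=11
  k=3: m=11, d=23, a=1
  k=4: m=12, d=1, a=24
d=1 and a=2a₀=24 at k=4, so the next step gives (m, d) = (12, 23) again — its k=1 value — and the period has length 4.

[12; 1, 11, 1, 24]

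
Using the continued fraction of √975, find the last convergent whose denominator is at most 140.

1249/40

√975 = [31; 4, 2, 4, 62, …] (period length 4).
Convergents:
  p_0/q_0 = 31/1
  p_1/q_1 = 125/4
  p_2/q_2 = 281/9
  p_3/q_3 = 1249/40
  p_4/q_4 = 77719/2489
q_3 = 40 ≤ 140 < 2489 = q_4, so the answer is 1249/40.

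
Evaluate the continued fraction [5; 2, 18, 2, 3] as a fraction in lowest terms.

Fold from the inside: start with 3/1.
  2 + 1/3 = 7/3
  18 + 3/7 = 129/7
  2 + 7/129 = 265/129
  5 + 129/265 = 1454/265

1454/265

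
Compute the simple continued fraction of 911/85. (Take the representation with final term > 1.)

[10; 1, 2, 1, 1, 5, 2]

911 = 10*85 + 61
85 = 1*61 + 24
61 = 2*24 + 13
24 = 1*13 + 11
13 = 1*11 + 2
11 = 5*2 + 1
2 = 2*1 + 0  (stop)
So 911/85 = [10; 1, 2, 1, 1, 5, 2].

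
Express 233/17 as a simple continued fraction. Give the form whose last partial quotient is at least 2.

[13; 1, 2, 2, 2]

233 = 13×17 + 12
17 = 1×12 + 5
12 = 2×5 + 2
5 = 2×2 + 1
2 = 2×1 + 0  (stop)
So 233/17 = [13; 1, 2, 2, 2].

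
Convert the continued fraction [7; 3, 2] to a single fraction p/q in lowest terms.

Fold from the inside: start with 2/1.
  3 + 1/2 = 7/2
  7 + 2/7 = 51/7

51/7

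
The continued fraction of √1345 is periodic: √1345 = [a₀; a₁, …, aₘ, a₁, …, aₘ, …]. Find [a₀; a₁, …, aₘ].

a₀ = ⌊√1345⌋ = 36.
With m₀=0, d₀=1 and mₖ₊₁ = dₖaₖ − mₖ, dₖ₊₁ = (n − mₖ₊₁²)/dₖ, aₖ₊₁ = ⌊(a₀+mₖ₊₁)/dₖ₊₁⌋:
  k=1: m=36, d=49, a=1
  k=2: m=13, d=24, a=2
  k=3: m=35, d=5, a=14
  k=4: m=35, d=24, a=2
  k=5: m=13, d=49, a=1
  k=6: m=36, d=1, a=72
d=1 and a=2a₀=72 at k=6, so the next step gives (m, d) = (36, 49) again — its k=1 value — and the period has length 6.

[36; 1, 2, 14, 2, 1, 72]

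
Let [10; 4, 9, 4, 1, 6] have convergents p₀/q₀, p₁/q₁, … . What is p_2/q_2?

Using pₖ = aₖpₖ₋₁ + pₖ₋₂, qₖ = aₖqₖ₋₁ + qₖ₋₂ (with p₋₁=1, p₋₂=0, q₋₁=0, q₋₂=1):
  k=0: a=10, p=10, q=1
  k=1: a=4, p=41, q=4
  k=2: a=9, p=379, q=37

379/37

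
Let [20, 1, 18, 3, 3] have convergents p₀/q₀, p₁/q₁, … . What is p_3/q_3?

Using pₖ = aₖpₖ₋₁ + pₖ₋₂, qₖ = aₖqₖ₋₁ + qₖ₋₂ (with p₋₁=1, p₋₂=0, q₋₁=0, q₋₂=1):
  k=0: a=20, p=20, q=1
  k=1: a=1, p=21, q=1
  k=2: a=18, p=398, q=19
  k=3: a=3, p=1215, q=58

1215/58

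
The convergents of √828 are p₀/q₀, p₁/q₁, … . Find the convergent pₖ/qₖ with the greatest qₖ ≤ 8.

√828 = [28; 1, 3, 2, 3, 1, 56, …] (period length 6).
Convergents:
  p_0/q_0 = 28/1
  p_1/q_1 = 29/1
  p_2/q_2 = 115/4
  p_3/q_3 = 259/9
q_2 = 4 ≤ 8 < 9 = q_3, so the answer is 115/4.

115/4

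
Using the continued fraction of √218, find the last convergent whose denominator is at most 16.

192/13

√218 = [14; 1, 3, 3, 1, 28, …] (period length 5).
Convergents:
  p_0/q_0 = 14/1
  p_1/q_1 = 15/1
  p_2/q_2 = 59/4
  p_3/q_3 = 192/13
  p_4/q_4 = 251/17
q_3 = 13 ≤ 16 < 17 = q_4, so the answer is 192/13.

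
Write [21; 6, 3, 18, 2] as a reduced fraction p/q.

15128/715

Using pₖ = aₖpₖ₋₁ + pₖ₋₂ and qₖ = aₖqₖ₋₁ + qₖ₋₂:
  k=0: a=21, p=21, q=1
  k=1: a=6, p=127, q=6
  k=2: a=3, p=402, q=19
  k=3: a=18, p=7363, q=348
  k=4: a=2, p=15128, q=715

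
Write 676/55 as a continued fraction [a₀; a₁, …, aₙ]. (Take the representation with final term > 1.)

676 = 12·55 + 16
55 = 3·16 + 7
16 = 2·7 + 2
7 = 3·2 + 1
2 = 2·1 + 0  (stop)
So 676/55 = [12; 3, 2, 3, 2].

[12; 3, 2, 3, 2]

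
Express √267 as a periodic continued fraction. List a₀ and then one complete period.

[16; 2, 1, 15, 1, 2, 32]

a₀ = ⌊√267⌋ = 16.
With m₀=0, d₀=1 and mₖ₊₁ = dₖaₖ − mₖ, dₖ₊₁ = (n − mₖ₊₁²)/dₖ, aₖ₊₁ = ⌊(a₀+mₖ₊₁)/dₖ₊₁⌋:
  k=1: m=16, d=11, a=2
  k=2: m=6, d=21, a=1
  k=3: m=15, d=2, a=15
  k=4: m=15, d=21, a=1
  k=5: m=6, d=11, a=2
  k=6: m=16, d=1, a=32
d=1 and a=2a₀=32 at k=6, so the next step gives (m, d) = (16, 11) again — its k=1 value — and the period has length 6.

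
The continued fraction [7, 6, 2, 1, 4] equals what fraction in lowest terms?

637/89

Using pₖ = aₖpₖ₋₁ + pₖ₋₂ and qₖ = aₖqₖ₋₁ + qₖ₋₂:
  k=0: a=7, p=7, q=1
  k=1: a=6, p=43, q=6
  k=2: a=2, p=93, q=13
  k=3: a=1, p=136, q=19
  k=4: a=4, p=637, q=89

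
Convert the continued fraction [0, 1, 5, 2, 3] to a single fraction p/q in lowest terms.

Using pₖ = aₖpₖ₋₁ + pₖ₋₂ and qₖ = aₖqₖ₋₁ + qₖ₋₂:
  k=0: a=0, p=0, q=1
  k=1: a=1, p=1, q=1
  k=2: a=5, p=5, q=6
  k=3: a=2, p=11, q=13
  k=4: a=3, p=38, q=45

38/45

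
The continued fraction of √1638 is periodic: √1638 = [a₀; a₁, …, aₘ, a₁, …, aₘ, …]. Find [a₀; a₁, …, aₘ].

a₀ = ⌊√1638⌋ = 40.
With m₀=0, d₀=1 and mₖ₊₁ = dₖaₖ − mₖ, dₖ₊₁ = (n − mₖ₊₁²)/dₖ, aₖ₊₁ = ⌊(a₀+mₖ₊₁)/dₖ₊₁⌋:
  k=1: m=40, d=38, a=2
  k=2: m=36, d=9, a=8
  k=3: m=36, d=38, a=2
  k=4: m=40, d=1, a=80
d=1 and a=2a₀=80 at k=4, so the next step gives (m, d) = (40, 38) again — its k=1 value — and the period has length 4.

[40; 2, 8, 2, 80]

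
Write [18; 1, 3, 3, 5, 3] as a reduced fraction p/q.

4129/220

Using pₖ = aₖpₖ₋₁ + pₖ₋₂ and qₖ = aₖqₖ₋₁ + qₖ₋₂:
  k=0: a=18, p=18, q=1
  k=1: a=1, p=19, q=1
  k=2: a=3, p=75, q=4
  k=3: a=3, p=244, q=13
  k=4: a=5, p=1295, q=69
  k=5: a=3, p=4129, q=220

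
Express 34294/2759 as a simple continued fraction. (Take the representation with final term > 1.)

[12; 2, 3, 15, 2, 12]

34294 = 12·2759 + 1186
2759 = 2·1186 + 387
1186 = 3·387 + 25
387 = 15·25 + 12
25 = 2·12 + 1
12 = 12·1 + 0  (stop)
So 34294/2759 = [12; 2, 3, 15, 2, 12].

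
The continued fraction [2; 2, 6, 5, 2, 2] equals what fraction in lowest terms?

Fold from the inside: start with 2/1.
  2 + 1/2 = 5/2
  5 + 2/5 = 27/5
  6 + 5/27 = 167/27
  2 + 27/167 = 361/167
  2 + 167/361 = 889/361

889/361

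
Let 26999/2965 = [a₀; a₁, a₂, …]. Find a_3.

3

26999 = 9·2965 + 314   →  a_0 = 9
2965 = 9·314 + 139   →  a_1 = 9
314 = 2·139 + 36   →  a_2 = 2
139 = 3·36 + 31   →  a_3 = 3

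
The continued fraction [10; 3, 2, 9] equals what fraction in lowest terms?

Fold from the inside: start with 9/1.
  2 + 1/9 = 19/9
  3 + 9/19 = 66/19
  10 + 19/66 = 679/66

679/66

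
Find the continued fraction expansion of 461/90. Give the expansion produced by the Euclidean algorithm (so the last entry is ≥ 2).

461 = 5×90 + 11
90 = 8×11 + 2
11 = 5×2 + 1
2 = 2×1 + 0  (stop)
So 461/90 = [5; 8, 5, 2].

[5; 8, 5, 2]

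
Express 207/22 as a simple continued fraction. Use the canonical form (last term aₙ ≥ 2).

207 = 9×22 + 9
22 = 2×9 + 4
9 = 2×4 + 1
4 = 4×1 + 0  (stop)
So 207/22 = [9; 2, 2, 4].

[9; 2, 2, 4]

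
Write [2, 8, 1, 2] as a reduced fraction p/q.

Fold from the inside: start with 2/1.
  1 + 1/2 = 3/2
  8 + 2/3 = 26/3
  2 + 3/26 = 55/26

55/26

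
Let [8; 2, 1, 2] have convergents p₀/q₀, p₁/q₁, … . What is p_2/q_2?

25/3

Using pₖ = aₖpₖ₋₁ + pₖ₋₂, qₖ = aₖqₖ₋₁ + qₖ₋₂ (with p₋₁=1, p₋₂=0, q₋₁=0, q₋₂=1):
  k=0: a=8, p=8, q=1
  k=1: a=2, p=17, q=2
  k=2: a=1, p=25, q=3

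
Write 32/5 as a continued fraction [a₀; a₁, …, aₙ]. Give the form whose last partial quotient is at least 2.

32 = 6·5 + 2
5 = 2·2 + 1
2 = 2·1 + 0  (stop)
So 32/5 = [6; 2, 2].

[6; 2, 2]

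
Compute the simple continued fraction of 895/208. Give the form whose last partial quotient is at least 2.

[4; 3, 3, 3, 6]

895 = 4×208 + 63
208 = 3×63 + 19
63 = 3×19 + 6
19 = 3×6 + 1
6 = 6×1 + 0  (stop)
So 895/208 = [4; 3, 3, 3, 6].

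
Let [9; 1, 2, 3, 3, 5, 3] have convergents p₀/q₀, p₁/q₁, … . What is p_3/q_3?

Using pₖ = aₖpₖ₋₁ + pₖ₋₂, qₖ = aₖqₖ₋₁ + qₖ₋₂ (with p₋₁=1, p₋₂=0, q₋₁=0, q₋₂=1):
  k=0: a=9, p=9, q=1
  k=1: a=1, p=10, q=1
  k=2: a=2, p=29, q=3
  k=3: a=3, p=97, q=10

97/10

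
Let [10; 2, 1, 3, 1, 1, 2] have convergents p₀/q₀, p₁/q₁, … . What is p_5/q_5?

Using pₖ = aₖpₖ₋₁ + pₖ₋₂, qₖ = aₖqₖ₋₁ + qₖ₋₂ (with p₋₁=1, p₋₂=0, q₋₁=0, q₋₂=1):
  k=0: a=10, p=10, q=1
  k=1: a=2, p=21, q=2
  k=2: a=1, p=31, q=3
  k=3: a=3, p=114, q=11
  k=4: a=1, p=145, q=14
  k=5: a=1, p=259, q=25

259/25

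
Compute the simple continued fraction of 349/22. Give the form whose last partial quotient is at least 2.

349 = 15×22 + 19
22 = 1×19 + 3
19 = 6×3 + 1
3 = 3×1 + 0  (stop)
So 349/22 = [15; 1, 6, 3].

[15; 1, 6, 3]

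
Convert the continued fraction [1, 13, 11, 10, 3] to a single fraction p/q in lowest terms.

Using pₖ = aₖpₖ₋₁ + pₖ₋₂ and qₖ = aₖqₖ₋₁ + qₖ₋₂:
  k=0: a=1, p=1, q=1
  k=1: a=13, p=14, q=13
  k=2: a=11, p=155, q=144
  k=3: a=10, p=1564, q=1453
  k=4: a=3, p=4847, q=4503

4847/4503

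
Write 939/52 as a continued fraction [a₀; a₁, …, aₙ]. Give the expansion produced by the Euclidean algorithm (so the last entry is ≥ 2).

939 = 18*52 + 3
52 = 17*3 + 1
3 = 3*1 + 0  (stop)
So 939/52 = [18; 17, 3].

[18; 17, 3]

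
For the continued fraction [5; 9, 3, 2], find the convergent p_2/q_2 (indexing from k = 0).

Using pₖ = aₖpₖ₋₁ + pₖ₋₂, qₖ = aₖqₖ₋₁ + qₖ₋₂ (with p₋₁=1, p₋₂=0, q₋₁=0, q₋₂=1):
  k=0: a=5, p=5, q=1
  k=1: a=9, p=46, q=9
  k=2: a=3, p=143, q=28

143/28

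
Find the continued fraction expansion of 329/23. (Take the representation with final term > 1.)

329 = 14·23 + 7
23 = 3·7 + 2
7 = 3·2 + 1
2 = 2·1 + 0  (stop)
So 329/23 = [14; 3, 3, 2].

[14; 3, 3, 2]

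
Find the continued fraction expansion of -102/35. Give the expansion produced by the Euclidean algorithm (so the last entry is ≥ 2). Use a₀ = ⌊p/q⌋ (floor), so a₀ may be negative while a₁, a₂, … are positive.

-102 = -3*35 + 3
35 = 11*3 + 2
3 = 1*2 + 1
2 = 2*1 + 0  (stop)
So -102/35 = [-3; 11, 1, 2].

[-3; 11, 1, 2]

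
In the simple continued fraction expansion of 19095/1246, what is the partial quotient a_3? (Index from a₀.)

15

19095 = 15·1246 + 405   →  a_0 = 15
1246 = 3·405 + 31   →  a_1 = 3
405 = 13·31 + 2   →  a_2 = 13
31 = 15·2 + 1   →  a_3 = 15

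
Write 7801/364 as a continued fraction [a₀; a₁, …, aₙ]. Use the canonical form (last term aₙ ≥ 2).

[21; 2, 3, 7, 7]

7801 = 21·364 + 157
364 = 2·157 + 50
157 = 3·50 + 7
50 = 7·7 + 1
7 = 7·1 + 0  (stop)
So 7801/364 = [21; 2, 3, 7, 7].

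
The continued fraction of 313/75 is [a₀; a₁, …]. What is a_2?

313 = 4·75 + 13   →  a_0 = 4
75 = 5·13 + 10   →  a_1 = 5
13 = 1·10 + 3   →  a_2 = 1

1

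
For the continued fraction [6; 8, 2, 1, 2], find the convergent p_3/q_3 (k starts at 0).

Using pₖ = aₖpₖ₋₁ + pₖ₋₂, qₖ = aₖqₖ₋₁ + qₖ₋₂ (with p₋₁=1, p₋₂=0, q₋₁=0, q₋₂=1):
  k=0: a=6, p=6, q=1
  k=1: a=8, p=49, q=8
  k=2: a=2, p=104, q=17
  k=3: a=1, p=153, q=25

153/25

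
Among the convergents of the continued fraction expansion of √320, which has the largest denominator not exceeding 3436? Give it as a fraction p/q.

√320 = [17; 1, 7, 1, 34, …] (period length 4).
Convergents:
  p_0/q_0 = 17/1
  p_1/q_1 = 18/1
  p_2/q_2 = 143/8
  p_3/q_3 = 161/9
  p_4/q_4 = 5617/314
  p_5/q_5 = 5778/323
  p_6/q_6 = 46063/2575
  p_7/q_7 = 51841/2898
  p_8/q_8 = 1808657/101107
q_7 = 2898 ≤ 3436 < 101107 = q_8, so the answer is 51841/2898.

51841/2898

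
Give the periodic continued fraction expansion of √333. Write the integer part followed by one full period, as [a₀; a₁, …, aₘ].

a₀ = ⌊√333⌋ = 18.
With m₀=0, d₀=1 and mₖ₊₁ = dₖaₖ − mₖ, dₖ₊₁ = (n − mₖ₊₁²)/dₖ, aₖ₊₁ = ⌊(a₀+mₖ₊₁)/dₖ₊₁⌋:
  k=1: m=18, d=9, a=4
  k=2: m=18, d=1, a=36
d=1 and a=2a₀=36 at k=2, so the next step gives (m, d) = (18, 9) again — its k=1 value — and the period has length 2.

[18; 4, 36]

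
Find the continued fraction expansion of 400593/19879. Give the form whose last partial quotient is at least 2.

400593 = 20*19879 + 3013
19879 = 6*3013 + 1801
3013 = 1*1801 + 1212
1801 = 1*1212 + 589
1212 = 2*589 + 34
589 = 17*34 + 11
34 = 3*11 + 1
11 = 11*1 + 0  (stop)
So 400593/19879 = [20; 6, 1, 1, 2, 17, 3, 11].

[20; 6, 1, 1, 2, 17, 3, 11]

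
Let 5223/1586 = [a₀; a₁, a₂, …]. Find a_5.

3

5223 = 3·1586 + 465   →  a_0 = 3
1586 = 3·465 + 191   →  a_1 = 3
465 = 2·191 + 83   →  a_2 = 2
191 = 2·83 + 25   →  a_3 = 2
83 = 3·25 + 8   →  a_4 = 3
25 = 3·8 + 1   →  a_5 = 3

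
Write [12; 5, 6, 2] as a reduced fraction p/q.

Using pₖ = aₖpₖ₋₁ + pₖ₋₂ and qₖ = aₖqₖ₋₁ + qₖ₋₂:
  k=0: a=12, p=12, q=1
  k=1: a=5, p=61, q=5
  k=2: a=6, p=378, q=31
  k=3: a=2, p=817, q=67

817/67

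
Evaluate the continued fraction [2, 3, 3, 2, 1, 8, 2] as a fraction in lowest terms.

Fold from the inside: start with 2/1.
  8 + 1/2 = 17/2
  1 + 2/17 = 19/17
  2 + 17/19 = 55/19
  3 + 19/55 = 184/55
  3 + 55/184 = 607/184
  2 + 184/607 = 1398/607

1398/607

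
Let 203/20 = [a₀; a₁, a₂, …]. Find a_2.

203 = 10·20 + 3   →  a_0 = 10
20 = 6·3 + 2   →  a_1 = 6
3 = 1·2 + 1   →  a_2 = 1

1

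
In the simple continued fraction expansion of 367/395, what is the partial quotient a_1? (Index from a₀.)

367 = 0·395 + 367   →  a_0 = 0
395 = 1·367 + 28   →  a_1 = 1

1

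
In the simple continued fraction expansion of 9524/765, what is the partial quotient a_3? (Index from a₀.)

2

9524 = 12·765 + 344   →  a_0 = 12
765 = 2·344 + 77   →  a_1 = 2
344 = 4·77 + 36   →  a_2 = 4
77 = 2·36 + 5   →  a_3 = 2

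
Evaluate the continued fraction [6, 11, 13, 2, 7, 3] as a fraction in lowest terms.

42693/7010

Using pₖ = aₖpₖ₋₁ + pₖ₋₂ and qₖ = aₖqₖ₋₁ + qₖ₋₂:
  k=0: a=6, p=6, q=1
  k=1: a=11, p=67, q=11
  k=2: a=13, p=877, q=144
  k=3: a=2, p=1821, q=299
  k=4: a=7, p=13624, q=2237
  k=5: a=3, p=42693, q=7010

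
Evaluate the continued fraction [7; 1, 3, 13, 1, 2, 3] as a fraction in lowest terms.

Fold from the inside: start with 3/1.
  2 + 1/3 = 7/3
  1 + 3/7 = 10/7
  13 + 7/10 = 137/10
  3 + 10/137 = 421/137
  1 + 137/421 = 558/421
  7 + 421/558 = 4327/558

4327/558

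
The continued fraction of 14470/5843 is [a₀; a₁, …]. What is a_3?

8

14470 = 2·5843 + 2784   →  a_0 = 2
5843 = 2·2784 + 275   →  a_1 = 2
2784 = 10·275 + 34   →  a_2 = 10
275 = 8·34 + 3   →  a_3 = 8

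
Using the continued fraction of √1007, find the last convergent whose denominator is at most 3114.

√1007 = [31; 1, 2, 1, 2, 1, 62, …] (period length 6).
Convergents:
  p_0/q_0 = 31/1
  p_1/q_1 = 32/1
  p_2/q_2 = 95/3
  p_3/q_3 = 127/4
  p_4/q_4 = 349/11
  p_5/q_5 = 476/15
  p_6/q_6 = 29861/941
  p_7/q_7 = 30337/956
  p_8/q_8 = 90535/2853
  p_9/q_9 = 120872/3809
q_8 = 2853 ≤ 3114 < 3809 = q_9, so the answer is 90535/2853.

90535/2853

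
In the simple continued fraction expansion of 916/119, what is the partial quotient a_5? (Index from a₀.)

1

916 = 7·119 + 83   →  a_0 = 7
119 = 1·83 + 36   →  a_1 = 1
83 = 2·36 + 11   →  a_2 = 2
36 = 3·11 + 3   →  a_3 = 3
11 = 3·3 + 2   →  a_4 = 3
3 = 1·2 + 1   →  a_5 = 1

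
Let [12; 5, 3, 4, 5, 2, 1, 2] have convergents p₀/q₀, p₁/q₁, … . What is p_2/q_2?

195/16

Using pₖ = aₖpₖ₋₁ + pₖ₋₂, qₖ = aₖqₖ₋₁ + qₖ₋₂ (with p₋₁=1, p₋₂=0, q₋₁=0, q₋₂=1):
  k=0: a=12, p=12, q=1
  k=1: a=5, p=61, q=5
  k=2: a=3, p=195, q=16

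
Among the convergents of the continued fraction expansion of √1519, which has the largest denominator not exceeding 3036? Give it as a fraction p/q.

117001/3002

√1519 = [38; 1, 37, 1, 76, …] (period length 4).
Convergents:
  p_0/q_0 = 38/1
  p_1/q_1 = 39/1
  p_2/q_2 = 1481/38
  p_3/q_3 = 1520/39
  p_4/q_4 = 117001/3002
  p_5/q_5 = 118521/3041
q_4 = 3002 ≤ 3036 < 3041 = q_5, so the answer is 117001/3002.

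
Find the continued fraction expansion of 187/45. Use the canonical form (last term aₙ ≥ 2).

187 = 4*45 + 7
45 = 6*7 + 3
7 = 2*3 + 1
3 = 3*1 + 0  (stop)
So 187/45 = [4; 6, 2, 3].

[4; 6, 2, 3]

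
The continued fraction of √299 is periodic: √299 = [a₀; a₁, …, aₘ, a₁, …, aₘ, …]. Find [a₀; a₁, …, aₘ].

a₀ = ⌊√299⌋ = 17.

[17; 3, 2, 3, 34]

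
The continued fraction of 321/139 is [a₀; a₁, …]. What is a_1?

3

321 = 2·139 + 43   →  a_0 = 2
139 = 3·43 + 10   →  a_1 = 3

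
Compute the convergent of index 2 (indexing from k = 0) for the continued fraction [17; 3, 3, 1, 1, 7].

173/10

Using pₖ = aₖpₖ₋₁ + pₖ₋₂, qₖ = aₖqₖ₋₁ + qₖ₋₂ (with p₋₁=1, p₋₂=0, q₋₁=0, q₋₂=1):
  k=0: a=17, p=17, q=1
  k=1: a=3, p=52, q=3
  k=2: a=3, p=173, q=10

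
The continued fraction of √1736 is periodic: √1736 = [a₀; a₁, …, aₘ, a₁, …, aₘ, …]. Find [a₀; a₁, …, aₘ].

a₀ = ⌊√1736⌋ = 41.
With m₀=0, d₀=1 and mₖ₊₁ = dₖaₖ − mₖ, dₖ₊₁ = (n − mₖ₊₁²)/dₖ, aₖ₊₁ = ⌊(a₀+mₖ₊₁)/dₖ₊₁⌋:
  k=1: m=41, d=55, a=1
  k=2: m=14, d=28, a=1
  k=3: m=14, d=55, a=1
  k=4: m=41, d=1, a=82
d=1 and a=2a₀=82 at k=4, so the next step gives (m, d) = (41, 55) again — its k=1 value — and the period has length 4.

[41; 1, 1, 1, 82]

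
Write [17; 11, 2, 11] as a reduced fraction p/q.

Using pₖ = aₖpₖ₋₁ + pₖ₋₂ and qₖ = aₖqₖ₋₁ + qₖ₋₂:
  k=0: a=17, p=17, q=1
  k=1: a=11, p=188, q=11
  k=2: a=2, p=393, q=23
  k=3: a=11, p=4511, q=264

4511/264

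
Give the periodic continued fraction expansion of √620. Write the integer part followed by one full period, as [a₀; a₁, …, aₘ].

a₀ = ⌊√620⌋ = 24.

[24; 1, 8, 1, 48]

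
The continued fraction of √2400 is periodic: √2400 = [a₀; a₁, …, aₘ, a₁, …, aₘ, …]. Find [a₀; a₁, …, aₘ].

[48; 1, 96]

a₀ = ⌊√2400⌋ = 48.
With m₀=0, d₀=1 and mₖ₊₁ = dₖaₖ − mₖ, dₖ₊₁ = (n − mₖ₊₁²)/dₖ, aₖ₊₁ = ⌊(a₀+mₖ₊₁)/dₖ₊₁⌋:
  k=1: m=48, d=96, a=1
  k=2: m=48, d=1, a=96
d=1 and a=2a₀=96 at k=2, so the next step gives (m, d) = (48, 96) again — its k=1 value — and the period has length 2.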